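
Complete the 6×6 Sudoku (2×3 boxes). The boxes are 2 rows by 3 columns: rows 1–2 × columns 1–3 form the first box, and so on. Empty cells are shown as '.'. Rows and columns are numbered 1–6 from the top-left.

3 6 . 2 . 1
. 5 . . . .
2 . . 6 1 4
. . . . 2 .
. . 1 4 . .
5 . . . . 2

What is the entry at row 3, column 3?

row 1, column 3 = 4 (sole candidate).
row 1, column 5 = 5 (sole candidate).
row 2, column 1 = 1 (sole candidate).
row 2, column 3 = 2 (sole candidate).
row 2, column 4 = 3 (sole candidate).
row 2, column 6 = 6 (sole candidate).
row 3, column 2 = 3 (sole candidate).
row 3, column 3 = 5: row 3 has {1,2,3,4,6}; col 3 has {1,2,4}; box has {2,3} → only 5 remains.

5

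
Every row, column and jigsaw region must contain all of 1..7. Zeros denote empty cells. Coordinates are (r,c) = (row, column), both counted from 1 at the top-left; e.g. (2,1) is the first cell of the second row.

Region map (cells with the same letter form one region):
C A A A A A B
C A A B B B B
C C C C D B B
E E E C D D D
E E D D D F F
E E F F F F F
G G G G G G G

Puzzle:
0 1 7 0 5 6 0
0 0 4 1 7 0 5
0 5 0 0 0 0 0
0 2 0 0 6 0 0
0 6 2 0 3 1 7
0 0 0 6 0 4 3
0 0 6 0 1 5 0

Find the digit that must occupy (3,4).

(2,2) = 3 (sole candidate).
(2,6) = 2 (sole candidate).
(3,5) = 4 (sole candidate).
(3,6) = 3 (sole candidate).
(3,7) = 6 (sole candidate).
(4,6) = 7 (sole candidate).
(4,7) = 1 (sole candidate).
(5,4) = 5 (sole candidate).
(6,2) = 7 (sole candidate).
(6,3) = 5 (sole candidate).
(6,5) = 2 (sole candidate).
(7,2) = 4 (sole candidate).
(7,7) = 2 (sole candidate).
(1,4) = 2 (sole candidate).
(1,7) = 4 (sole candidate).
(2,1) = 6 (sole candidate).
(3,3) = 1 (sole candidate).
(3,4) = 7: row 3 has {1,3,4,5,6}; col 4 has {1,2,5,6}; region has {1,5,6} → only 7 remains.

7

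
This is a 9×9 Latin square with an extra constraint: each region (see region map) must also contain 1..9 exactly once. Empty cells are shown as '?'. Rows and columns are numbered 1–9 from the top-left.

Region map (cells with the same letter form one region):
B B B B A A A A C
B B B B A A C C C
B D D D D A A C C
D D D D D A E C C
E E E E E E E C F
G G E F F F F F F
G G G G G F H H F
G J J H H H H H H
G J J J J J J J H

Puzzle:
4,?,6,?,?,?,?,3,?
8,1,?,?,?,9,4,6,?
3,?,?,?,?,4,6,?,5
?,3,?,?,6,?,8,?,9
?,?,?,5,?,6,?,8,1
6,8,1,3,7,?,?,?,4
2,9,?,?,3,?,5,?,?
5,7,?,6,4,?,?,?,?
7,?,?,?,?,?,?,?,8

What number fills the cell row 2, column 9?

3

row 3, column 2 = 2 (sole candidate).
row 4, column 1 = 1 (sole candidate).
row 5, column 1 = 9 (sole candidate).
row 5, column 2 = 4 (sole candidate).
row 5, column 5 = 2 (sole candidate).
row 7, column 3 = 4 (sole candidate).
row 7, column 4 = 1 (sole candidate).
row 7, column 6 = 8 (sole candidate).
row 7, column 8 = 7 (sole candidate).
row 7, column 9 = 6 (sole candidate).
row 1, column 2 = 5 (sole candidate).
row 2, column 5 = 5 (sole candidate).
row 3, column 8 = 1 (sole candidate).
row 4, column 8 = 2 (sole candidate).
row 8, column 8 = 9 (sole candidate).
row 9, column 2 = 6 (sole candidate).
row 1, column 9 = 7 (sole candidate).
row 2, column 9 = 3: row 2 has {1,4,5,6,8,9}; col 9 has {1,4,5,6,7,8,9}; region has {1,2,4,5,6,7,8,9} → only 3 remains.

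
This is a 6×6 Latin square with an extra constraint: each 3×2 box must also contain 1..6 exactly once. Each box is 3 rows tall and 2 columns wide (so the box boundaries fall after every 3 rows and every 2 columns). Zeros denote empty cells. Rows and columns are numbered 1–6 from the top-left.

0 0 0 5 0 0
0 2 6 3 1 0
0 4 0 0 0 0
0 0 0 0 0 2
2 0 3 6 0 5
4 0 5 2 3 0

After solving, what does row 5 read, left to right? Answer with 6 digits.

R2C1 = 5 (sole candidate).
R2C6 = 4 (sole candidate).
R3C4 = 1 (sole candidate).
R4C4 = 4 (sole candidate).
R4C5 = 6 (sole candidate).
R5C2 = 1: row 5 has {2,3,5,6}; col 2 has {2,4}; box has {2,4} → only 1 remains.
R5C5 = 4: row 5 has {1,2,3,5,6}; col 5 has {1,3,6}; box has {2,3,5,6} → only 4 remains.

213645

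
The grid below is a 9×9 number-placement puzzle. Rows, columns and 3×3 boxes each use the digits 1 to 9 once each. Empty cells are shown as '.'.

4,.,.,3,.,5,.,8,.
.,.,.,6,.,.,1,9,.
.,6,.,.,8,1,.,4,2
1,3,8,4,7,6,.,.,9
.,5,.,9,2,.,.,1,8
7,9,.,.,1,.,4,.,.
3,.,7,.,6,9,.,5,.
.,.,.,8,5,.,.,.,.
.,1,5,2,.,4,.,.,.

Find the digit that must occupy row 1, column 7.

6

row 1, column 5 = 9: row 1 has {3,4,5,8}; col 5 has {1,2,5,6,7,8}; box has {1,3,5,6,8} → only 9 remains.
row 2, column 5 = 4: row 2 has {1,6,9}; col 5 has {1,2,5,6,7,8,9}; box has {1,3,5,6,8,9} → only 4 remains.
row 3, column 4 = 7: row 3 has {1,2,4,6,8}; col 4 has {2,3,4,6,8,9}; box has {1,3,4,5,6,8,9} → only 7 remains.
row 4, column 8 = 2: row 4 has {1,3,4,6,7,8,9}; col 8 has {1,4,5,8,9}; box has {1,4,8,9} → only 2 remains.
row 5, column 1 = 6: row 5 has {1,2,5,8,9}; col 1 has {1,3,4,7}; box has {1,3,5,7,8,9} → only 6 remains.
row 5, column 3 = 4: row 5 has {1,2,5,6,8,9}; col 3 has {5,7,8}; box has {1,3,5,6,7,8,9} → only 4 remains.
row 5, column 6 = 3: row 5 has {1,2,4,5,6,8,9}; col 6 has {1,4,5,6,9}; box has {1,2,4,6,7,9} → only 3 remains.
row 5, column 7 = 7: row 5 has {1,2,3,4,5,6,8,9}; col 7 has {1,4}; box has {1,2,4,8,9} → only 7 remains.
row 6, column 3 = 2: row 6 has {1,4,7,9}; col 3 has {4,5,7,8}; box has {1,3,4,5,6,7,8,9} → only 2 remains.
row 6, column 4 = 5: row 6 has {1,2,4,7,9}; col 4 has {2,3,4,6,7,8,9}; box has {1,2,3,4,6,7,9} → only 5 remains.
row 6, column 6 = 8: row 6 has {1,2,4,5,7,9}; col 6 has {1,3,4,5,6,9}; box has {1,2,3,4,5,6,7,9} → only 8 remains.
row 7, column 4 = 1: row 7 has {3,5,6,7,9}; col 4 has {2,3,4,5,6,7,8,9}; box has {2,4,5,6,8,9} → only 1 remains.
row 7, column 9 = 4: row 7 has {1,3,5,6,7,9}; col 9 has {2,8,9}; box has {5} → only 4 remains.
row 8, column 6 = 7: row 8 has {5,8}; col 6 has {1,3,4,5,6,8,9}; box has {1,2,4,5,6,8,9} → only 7 remains.
row 9, column 5 = 3: row 9 has {1,2,4,5}; col 5 has {1,2,4,5,6,7,8,9}; box has {1,2,4,5,6,7,8,9} → only 3 remains.
row 1, column 3 = 1: row 1 has {3,4,5,8,9}; col 3 has {2,4,5,7,8}; box has {4,6} → only 1 remains.
row 1, column 7 = 6: row 1 has {1,3,4,5,8,9}; col 7 has {1,4,7}; box has {1,2,4,8,9} → only 6 remains.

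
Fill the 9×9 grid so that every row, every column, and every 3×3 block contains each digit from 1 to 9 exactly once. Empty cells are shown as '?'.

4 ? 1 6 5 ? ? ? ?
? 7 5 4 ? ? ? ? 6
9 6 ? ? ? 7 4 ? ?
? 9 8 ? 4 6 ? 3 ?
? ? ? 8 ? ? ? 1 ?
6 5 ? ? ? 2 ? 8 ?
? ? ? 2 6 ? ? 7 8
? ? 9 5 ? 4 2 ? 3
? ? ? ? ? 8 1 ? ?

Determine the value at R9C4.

R8C8 = 6 (sole candidate).
R3C5 = 8 (hidden single in row 3).
R5C7 = 6 (hidden single in row 5).
R9C3 = 6 (hidden single in row 9).
R2C5 = 2 (hidden single in column 5).
R2C8 = 9 (sole candidate).
R1C8 = 2 (sole candidate).
R1C9 = 7 (sole candidate).
R3C8 = 5 (sole candidate).
R3C9 = 1 (sole candidate).
R9C8 = 4 (sole candidate).
R3C4 = 3 (sole candidate).
R1C6 = 9 (sole candidate).
R2C6 = 1 (sole candidate).
R3C3 = 2 (sole candidate).
R7C6 = 3 (sole candidate).
R5C6 = 5 (sole candidate).
R7C3 = 4 (sole candidate).
R7C2 = 1 (sole candidate).
R8C2 = 8 (sole candidate).
R1C2 = 3 (sole candidate).
R1C7 = 8 (sole candidate).
R2C1 = 8 (sole candidate).
R2C7 = 3 (sole candidate).
R7C1 = 5 (sole candidate).
R7C7 = 9 (sole candidate).
R8C1 = 7 (sole candidate).
R8C5 = 1 (sole candidate).
R9C2 = 2 (sole candidate).
R9C9 = 5 (sole candidate).
R4C9 = 2 (sole candidate).
R5C2 = 4 (sole candidate).
R5C9 = 9 (sole candidate).
R6C7 = 7 (sole candidate).
R6C9 = 4 (sole candidate).
R9C1 = 3 (sole candidate).
R4C1 = 1 (sole candidate).
R4C4 = 7 (sole candidate).
R4C7 = 5 (sole candidate).
R5C1 = 2 (sole candidate).
R5C5 = 3 (sole candidate).
R6C3 = 3 (sole candidate).
R6C5 = 9 (sole candidate).
R9C4 = 9: row 9 has {1,2,3,4,5,6,8}; col 4 has {2,3,4,5,6,7,8}; box has {1,2,3,4,5,6,8} → only 9 remains.

9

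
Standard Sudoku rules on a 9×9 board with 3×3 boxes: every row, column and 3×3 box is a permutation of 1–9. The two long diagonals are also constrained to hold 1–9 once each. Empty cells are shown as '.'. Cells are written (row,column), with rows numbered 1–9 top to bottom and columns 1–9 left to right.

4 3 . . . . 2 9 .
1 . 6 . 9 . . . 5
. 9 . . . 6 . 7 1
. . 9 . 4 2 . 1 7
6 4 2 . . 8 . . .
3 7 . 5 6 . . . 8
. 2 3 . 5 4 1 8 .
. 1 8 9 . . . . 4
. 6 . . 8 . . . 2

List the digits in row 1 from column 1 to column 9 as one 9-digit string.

437815296

(1,9) = 6: row 1 has {2,3,4,9}; col 9 has {1,2,4,5,7,8}; box has {1,2,5,7,9}; anti-diagonal has {1,2,3,5} → only 6 remains.
(2,2) = 8: row 2 has {1,5,6,9}; col 2 has {1,2,3,4,6,7,9}; box has {1,3,4,6,9}; main diagonal has {1,2,4} → only 8 remains.
(2,8) = 4: row 2 has {1,5,6,8,9}; col 8 has {1,7,8,9}; box has {1,2,5,6,7,9}; anti-diagonal has {1,2,3,5,6} → only 4 remains.
(3,3) = 5: row 3 has {1,6,7,9}; col 3 has {2,3,6,8,9}; box has {1,3,4,6,8,9}; main diagonal has {1,2,4,8} → only 5 remains.
(3,7) = 8: row 3 has {1,5,6,7,9}; col 7 has {1,2}; box has {1,2,4,5,6,7,9}; anti-diagonal has {1,2,3,4,5,6} → only 8 remains.
(4,2) = 5: row 4 has {1,2,4,7,9}; col 2 has {1,2,3,4,6,7,8,9}; box has {2,3,4,6,7,9} → only 5 remains.
(4,4) = 3: row 4 has {1,2,4,5,7,9}; col 4 has {5,9}; box has {2,4,5,6,8}; main diagonal has {1,2,4,5,8} → only 3 remains.
(4,7) = 6: row 4 has {1,2,3,4,5,7,9}; col 7 has {1,2,8}; box has {1,7,8} → only 6 remains.
(5,5) = 7: row 5 has {2,4,6,8}; col 5 has {4,5,6,8,9}; box has {2,3,4,5,6,8}; main diagonal has {1,2,3,4,5,8}; anti-diagonal has {1,2,3,4,5,6,8} → only 7 remains.
(6,3) = 1: row 6 has {3,5,6,7,8}; col 3 has {2,3,5,6,8,9}; box has {2,3,4,5,6,7,9} → only 1 remains.
(6,6) = 9: row 6 has {1,3,5,6,7,8}; col 6 has {2,4,6,8}; box has {2,3,4,5,6,7,8}; main diagonal has {1,2,3,4,5,7,8} → only 9 remains.
(6,7) = 4: row 6 has {1,3,5,6,7,8,9}; col 7 has {1,2,6,8}; box has {1,6,7,8} → only 4 remains.
(6,8) = 2: row 6 has {1,3,4,5,6,7,8,9}; col 8 has {1,4,7,8,9}; box has {1,4,6,7,8} → only 2 remains.
(7,9) = 9: row 7 has {1,2,3,4,5,8}; col 9 has {1,2,4,5,6,7,8}; box has {1,2,4,8} → only 9 remains.
(8,8) = 6: row 8 has {1,4,8,9}; col 8 has {1,2,4,7,8,9}; box has {1,2,4,8,9}; main diagonal has {1,2,3,4,5,7,8,9} → only 6 remains.
(9,1) = 9: row 9 has {2,6,8}; col 1 has {1,3,4,6}; box has {1,2,3,6,8}; anti-diagonal has {1,2,3,4,5,6,7,8} → only 9 remains.
(1,3) = 7: row 1 has {2,3,4,6,9}; col 3 has {1,2,3,5,6,8,9}; box has {1,3,4,5,6,8,9} → only 7 remains.
(1,5) = 1: row 1 has {2,3,4,6,7,9}; col 5 has {4,5,6,7,8,9}; box has {6,9} → only 1 remains.
(1,6) = 5: row 1 has {1,2,3,4,6,7,9}; col 6 has {2,4,6,8,9}; box has {1,6,9} → only 5 remains.
(2,7) = 3: row 2 has {1,4,5,6,8,9}; col 7 has {1,2,4,6,8}; box has {1,2,4,5,6,7,8,9} → only 3 remains.
(3,1) = 2: row 3 has {1,5,6,7,8,9}; col 1 has {1,3,4,6,9}; box has {1,3,4,5,6,7,8,9} → only 2 remains.
(3,4) = 4: row 3 has {1,2,5,6,7,8,9}; col 4 has {3,5,9}; box has {1,5,6,9} → only 4 remains.
(3,5) = 3: row 3 has {1,2,4,5,6,7,8,9}; col 5 has {1,4,5,6,7,8,9}; box has {1,4,5,6,9} → only 3 remains.
(4,1) = 8: row 4 has {1,2,3,4,5,6,7,9}; col 1 has {1,2,3,4,6,9}; box has {1,2,3,4,5,6,7,9} → only 8 remains.
(5,4) = 1: row 5 has {2,4,6,7,8}; col 4 has {3,4,5,9}; box has {2,3,4,5,6,7,8,9} → only 1 remains.
(5,9) = 3: row 5 has {1,2,4,6,7,8}; col 9 has {1,2,4,5,6,7,8,9}; box has {1,2,4,6,7,8} → only 3 remains.
(7,1) = 7: row 7 has {1,2,3,4,5,8,9}; col 1 has {1,2,3,4,6,8,9}; box has {1,2,3,6,8,9} → only 7 remains.
(7,4) = 6: row 7 has {1,2,3,4,5,7,8,9}; col 4 has {1,3,4,5,9}; box has {4,5,8,9} → only 6 remains.
(8,1) = 5: row 8 has {1,4,6,8,9}; col 1 has {1,2,3,4,6,7,8,9}; box has {1,2,3,6,7,8,9} → only 5 remains.
(8,5) = 2: row 8 has {1,4,5,6,8,9}; col 5 has {1,3,4,5,6,7,8,9}; box has {4,5,6,8,9} → only 2 remains.
(8,7) = 7: row 8 has {1,2,4,5,6,8,9}; col 7 has {1,2,3,4,6,8}; box has {1,2,4,6,8,9} → only 7 remains.
(9,3) = 4: row 9 has {2,6,8,9}; col 3 has {1,2,3,5,6,7,8,9}; box has {1,2,3,5,6,7,8,9} → only 4 remains.
(9,4) = 7: row 9 has {2,4,6,8,9}; col 4 has {1,3,4,5,6,9}; box has {2,4,5,6,8,9} → only 7 remains.
(9,7) = 5: row 9 has {2,4,6,7,8,9}; col 7 has {1,2,3,4,6,7,8}; box has {1,2,4,6,7,8,9} → only 5 remains.
(9,8) = 3: row 9 has {2,4,5,6,7,8,9}; col 8 has {1,2,4,6,7,8,9}; box has {1,2,4,5,6,7,8,9} → only 3 remains.
(1,4) = 8: row 1 has {1,2,3,4,5,6,7,9}; col 4 has {1,3,4,5,6,7,9}; box has {1,3,4,5,6,9} → only 8 remains.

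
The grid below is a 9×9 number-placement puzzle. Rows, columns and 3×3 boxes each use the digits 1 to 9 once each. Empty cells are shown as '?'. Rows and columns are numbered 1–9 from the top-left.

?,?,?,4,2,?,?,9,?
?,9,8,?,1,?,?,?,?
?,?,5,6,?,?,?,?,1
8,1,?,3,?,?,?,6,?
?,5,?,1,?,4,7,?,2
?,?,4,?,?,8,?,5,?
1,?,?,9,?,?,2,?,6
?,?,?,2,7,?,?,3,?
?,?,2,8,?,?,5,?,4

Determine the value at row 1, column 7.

8

row 4, column 9 = 9 (sole candidate).
row 5, column 8 = 8 (sole candidate).
row 6, column 4 = 7 (sole candidate).
row 6, column 9 = 3 (sole candidate).
row 7, column 8 = 7 (sole candidate).
row 8, column 9 = 8 (sole candidate).
row 9, column 8 = 1 (sole candidate).
row 2, column 4 = 5 (sole candidate).
row 2, column 9 = 7 (sole candidate).
row 4, column 3 = 7 (sole candidate).
row 4, column 5 = 5 (sole candidate).
row 4, column 6 = 2 (sole candidate).
row 4, column 7 = 4 (sole candidate).
row 6, column 7 = 1 (sole candidate).
row 7, column 3 = 3 (sole candidate).
row 7, column 5 = 4 (sole candidate).
row 7, column 6 = 5 (sole candidate).
row 8, column 7 = 9 (sole candidate).
row 1, column 9 = 5 (sole candidate).
row 2, column 6 = 3 (sole candidate).
row 2, column 7 = 6 (sole candidate).
row 7, column 2 = 8 (sole candidate).
row 8, column 3 = 6 (sole candidate).
row 8, column 6 = 1 (sole candidate).
row 9, column 2 = 7 (sole candidate).
row 9, column 6 = 6 (sole candidate).
row 1, column 3 = 1 (sole candidate).
row 1, column 6 = 7 (sole candidate).
row 3, column 6 = 9 (sole candidate).
row 5, column 3 = 9 (sole candidate).
row 5, column 5 = 6 (sole candidate).
row 6, column 5 = 9 (sole candidate).
row 8, column 2 = 4 (sole candidate).
row 9, column 1 = 9 (sole candidate).
row 9, column 5 = 3 (sole candidate).
row 3, column 5 = 8 (sole candidate).
row 3, column 7 = 3 (sole candidate).
row 5, column 1 = 3 (sole candidate).
row 8, column 1 = 5 (sole candidate).
row 1, column 1 = 6 (sole candidate).
row 1, column 2 = 3 (sole candidate).
row 1, column 7 = 8: row 1 has {1,2,3,4,5,6,7,9}; col 7 has {1,2,3,4,5,6,7,9}; box has {1,3,5,6,7,9} → only 8 remains.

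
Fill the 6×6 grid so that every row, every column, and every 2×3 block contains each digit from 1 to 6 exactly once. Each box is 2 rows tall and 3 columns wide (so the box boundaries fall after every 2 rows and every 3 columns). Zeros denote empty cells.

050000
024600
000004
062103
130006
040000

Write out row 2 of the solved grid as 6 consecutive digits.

324615

row 2, column 1 = 3: row 2 has {2,4,6}; col 1 has {1}; box has {2,4,5} → only 3 remains.
row 3, column 1 = 5: row 3 has {4}; col 1 has {1,3}; box has {2,6} → only 5 remains.
row 3, column 2 = 1: row 3 has {4,5}; col 2 has {2,3,4,5,6}; box has {2,5,6} → only 1 remains.
row 3, column 3 = 3: row 3 has {1,4,5}; col 3 has {2,4}; box has {1,2,5,6} → only 3 remains.
row 3, column 4 = 2: row 3 has {1,3,4,5}; col 4 has {1,6}; box has {1,3,4} → only 2 remains.
row 3, column 5 = 6: row 3 has {1,2,3,4,5}; col 5 has {}; box has {1,2,3,4} → only 6 remains.
row 4, column 1 = 4: row 4 has {1,2,3,6}; col 1 has {1,3,5}; box has {1,2,3,5,6} → only 4 remains.
row 4, column 5 = 5: row 4 has {1,2,3,4,6}; col 5 has {6}; box has {1,2,3,4,6} → only 5 remains.
row 5, column 3 = 5: row 5 has {1,3,6}; col 3 has {2,3,4}; box has {1,3,4} → only 5 remains.
row 5, column 4 = 4: row 5 has {1,3,5,6}; col 4 has {1,2,6}; box has {6} → only 4 remains.
row 5, column 5 = 2: row 5 has {1,3,4,5,6}; col 5 has {5,6}; box has {4,6} → only 2 remains.
row 6, column 3 = 6: row 6 has {4}; col 3 has {2,3,4,5}; box has {1,3,4,5} → only 6 remains.
row 1, column 1 = 6: row 1 has {5}; col 1 has {1,3,4,5}; box has {2,3,4,5} → only 6 remains.
row 1, column 3 = 1: row 1 has {5,6}; col 3 has {2,3,4,5,6}; box has {2,3,4,5,6} → only 1 remains.
row 1, column 4 = 3: row 1 has {1,5,6}; col 4 has {1,2,4,6}; box has {6} → only 3 remains.
row 1, column 5 = 4: row 1 has {1,3,5,6}; col 5 has {2,5,6}; box has {3,6} → only 4 remains.
row 1, column 6 = 2: row 1 has {1,3,4,5,6}; col 6 has {3,4,6}; box has {3,4,6} → only 2 remains.
row 2, column 5 = 1: row 2 has {2,3,4,6}; col 5 has {2,4,5,6}; box has {2,3,4,6} → only 1 remains.
row 2, column 6 = 5: row 2 has {1,2,3,4,6}; col 6 has {2,3,4,6}; box has {1,2,3,4,6} → only 5 remains.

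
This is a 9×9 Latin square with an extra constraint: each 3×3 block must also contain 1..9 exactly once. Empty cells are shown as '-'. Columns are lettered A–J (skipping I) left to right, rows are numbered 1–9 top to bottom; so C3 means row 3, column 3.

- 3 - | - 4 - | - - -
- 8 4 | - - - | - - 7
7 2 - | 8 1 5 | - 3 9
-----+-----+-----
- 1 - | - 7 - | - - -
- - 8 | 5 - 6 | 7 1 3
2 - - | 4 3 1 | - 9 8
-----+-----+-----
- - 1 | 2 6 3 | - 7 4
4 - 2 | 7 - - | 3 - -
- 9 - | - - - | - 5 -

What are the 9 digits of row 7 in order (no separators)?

C3 = 6: row 3 has {1,2,3,5,7,8,9}; col 3 has {1,2,4,8}; box has {2,3,4,7,8} → only 6 remains.
G3 = 4: row 3 has {1,2,3,5,6,7,8,9}; col 7 has {3,7}; box has {3,7,9} → only 4 remains.
D4 = 9: row 4 has {1,7}; col 4 has {2,4,5,7,8}; box has {1,3,4,5,6,7} → only 9 remains.
A5 = 9: row 5 has {1,3,5,6,7,8}; col 1 has {2,4,7}; box has {1,2,8} → only 9 remains.
B5 = 4: row 5 has {1,3,5,6,7,8,9}; col 2 has {1,2,3,8,9}; box has {1,2,8,9} → only 4 remains.
E5 = 2: row 5 has {1,3,4,5,6,7,8,9}; col 5 has {1,3,4,6,7}; box has {1,3,4,5,6,7,9} → only 2 remains.
B7 = 5: row 7 has {1,2,3,4,6,7}; col 2 has {1,2,3,4,8,9}; box has {1,2,4,9} → only 5 remains.
B8 = 6: row 8 has {2,3,4,7}; col 2 has {1,2,3,4,5,8,9}; box has {1,2,4,5,9} → only 6 remains.
H8 = 8: row 8 has {2,3,4,6,7}; col 8 has {1,3,5,7,9}; box has {3,4,5,7} → only 8 remains.
J8 = 1: row 8 has {2,3,4,6,7,8}; col 9 has {3,4,7,8,9}; box has {3,4,5,7,8} → only 1 remains.
D9 = 1: row 9 has {5,9}; col 4 has {2,4,5,7,8,9}; box has {2,3,6,7} → only 1 remains.
E9 = 8: row 9 has {1,5,9}; col 5 has {1,2,3,4,6,7}; box has {1,2,3,6,7} → only 8 remains.
F9 = 4: row 9 has {1,5,8,9}; col 6 has {1,3,5,6}; box has {1,2,3,6,7,8} → only 4 remains.
D1 = 6: row 1 has {3,4}; col 4 has {1,2,4,5,7,8,9}; box has {1,4,5,8} → only 6 remains.
H1 = 2: row 1 has {3,4,6}; col 8 has {1,3,5,7,8,9}; box has {3,4,7,9} → only 2 remains.
J1 = 5: row 1 has {2,3,4,6}; col 9 has {1,3,4,7,8,9}; box has {2,3,4,7,9} → only 5 remains.
D2 = 3: row 2 has {4,7,8}; col 4 has {1,2,4,5,6,7,8,9}; box has {1,4,5,6,8} → only 3 remains.
E2 = 9: row 2 has {3,4,7,8}; col 5 has {1,2,3,4,6,7,8}; box has {1,3,4,5,6,8} → only 9 remains.
F2 = 2: row 2 has {3,4,7,8,9}; col 6 has {1,3,4,5,6}; box has {1,3,4,5,6,8,9} → only 2 remains.
H2 = 6: row 2 has {2,3,4,7,8,9}; col 8 has {1,2,3,5,7,8,9}; box has {2,3,4,5,7,9} → only 6 remains.
F4 = 8: row 4 has {1,7,9}; col 6 has {1,2,3,4,5,6}; box has {1,2,3,4,5,6,7,9} → only 8 remains.
H4 = 4: row 4 has {1,7,8,9}; col 8 has {1,2,3,5,6,7,8,9}; box has {1,3,7,8,9} → only 4 remains.
B6 = 7: row 6 has {1,2,3,4,8,9}; col 2 has {1,2,3,4,5,6,8,9}; box has {1,2,4,8,9} → only 7 remains.
C6 = 5: row 6 has {1,2,3,4,7,8,9}; col 3 has {1,2,4,6,8}; box has {1,2,4,7,8,9} → only 5 remains.
G6 = 6: row 6 has {1,2,3,4,5,7,8,9}; col 7 has {3,4,7}; box has {1,3,4,7,8,9} → only 6 remains.
A7 = 8: row 7 has {1,2,3,4,5,6,7}; col 1 has {2,4,7,9}; box has {1,2,4,5,6,9} → only 8 remains.
G7 = 9: row 7 has {1,2,3,4,5,6,7,8}; col 7 has {3,4,6,7}; box has {1,3,4,5,7,8} → only 9 remains.

851263974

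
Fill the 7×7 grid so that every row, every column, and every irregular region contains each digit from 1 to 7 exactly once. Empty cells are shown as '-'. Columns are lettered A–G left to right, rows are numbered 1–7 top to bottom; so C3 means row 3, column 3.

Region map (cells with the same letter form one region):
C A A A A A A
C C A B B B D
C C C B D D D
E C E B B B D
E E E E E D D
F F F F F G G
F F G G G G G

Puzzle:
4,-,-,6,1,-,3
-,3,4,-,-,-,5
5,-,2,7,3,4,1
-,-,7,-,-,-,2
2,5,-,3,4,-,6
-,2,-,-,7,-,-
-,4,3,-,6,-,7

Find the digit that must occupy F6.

1

B1 = 7: row 1 has {1,3,4,6}; col 2 has {2,3,4,5}; region has {1,3,4,6} → only 7 remains.
C1 = 5: row 1 has {1,3,4,6,7}; col 3 has {2,3,4,7}; region has {1,3,4,6,7} → only 5 remains.
F1 = 2: row 1 has {1,3,4,5,6,7}; col 6 has {4}; region has {1,3,4,5,6,7} → only 2 remains.
E2 = 2: row 2 has {3,4,5}; col 5 has {1,3,4,6,7}; region has {7} → only 2 remains.
B3 = 6: row 3 has {1,2,3,4,5,7}; col 2 has {2,3,4,5,7}; region has {2,3,4,5} → only 6 remains.
B4 = 1: row 4 has {2,7}; col 2 has {2,3,4,5,6,7}; region has {2,3,4,5,6} → only 1 remains.
E4 = 5: row 4 has {1,2,7}; col 5 has {1,2,3,4,6,7}; region has {2,7} → only 5 remains.
C5 = 1: row 5 has {2,3,4,5,6}; col 3 has {2,3,4,5,7}; region has {2,3,4,5,7} → only 1 remains.
F5 = 7: row 5 has {1,2,3,4,5,6}; col 6 has {2,4}; region has {1,2,3,4,5,6} → only 7 remains.
C6 = 6: row 6 has {2,7}; col 3 has {1,2,3,4,5,7}; region has {2,4,7} → only 6 remains.
G6 = 4: row 6 has {2,6,7}; col 7 has {1,2,3,5,6,7}; region has {3,6,7} → only 4 remains.
A7 = 1: row 7 has {3,4,6,7}; col 1 has {2,4,5}; region has {2,4,6,7} → only 1 remains.
F7 = 5: row 7 has {1,3,4,6,7}; col 6 has {2,4,7}; region has {3,4,6,7} → only 5 remains.
A2 = 7: row 2 has {2,3,4,5}; col 1 has {1,2,4,5}; region has {1,2,3,4,5,6} → only 7 remains.
D2 = 1: row 2 has {2,3,4,5,7}; col 4 has {3,6,7}; region has {2,5,7} → only 1 remains.
F2 = 6: row 2 has {1,2,3,4,5,7}; col 6 has {2,4,5,7}; region has {1,2,5,7} → only 6 remains.
A4 = 6: row 4 has {1,2,5,7}; col 1 has {1,2,4,5,7}; region has {1,2,3,4,5,7} → only 6 remains.
D4 = 4: row 4 has {1,2,5,6,7}; col 4 has {1,3,6,7}; region has {1,2,5,6,7} → only 4 remains.
F4 = 3: row 4 has {1,2,4,5,6,7}; col 6 has {2,4,5,6,7}; region has {1,2,4,5,6,7} → only 3 remains.
A6 = 3: row 6 has {2,4,6,7}; col 1 has {1,2,4,5,6,7}; region has {1,2,4,6,7} → only 3 remains.
D6 = 5: row 6 has {2,3,4,6,7}; col 4 has {1,3,4,6,7}; region has {1,2,3,4,6,7} → only 5 remains.
F6 = 1: row 6 has {2,3,4,5,6,7}; col 6 has {2,3,4,5,6,7}; region has {3,4,5,6,7} → only 1 remains.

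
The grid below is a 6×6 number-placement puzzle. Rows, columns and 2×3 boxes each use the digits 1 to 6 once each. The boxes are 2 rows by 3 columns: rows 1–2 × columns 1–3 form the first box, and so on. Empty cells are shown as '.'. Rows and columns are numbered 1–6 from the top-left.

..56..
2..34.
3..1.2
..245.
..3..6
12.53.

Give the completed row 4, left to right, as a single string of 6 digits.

row 1, column 1 = 4 (sole candidate).
row 1, column 6 = 1 (sole candidate).
row 2, column 6 = 5 (sole candidate).
row 3, column 5 = 6 (sole candidate).
row 4, column 1 = 6: row 4 has {2,4,5}; col 1 has {1,2,3,4}; box has {2,3} → only 6 remains.
row 4, column 2 = 1: row 4 has {2,4,5,6}; col 2 has {2}; box has {2,3,6} → only 1 remains.
row 4, column 6 = 3: row 4 has {1,2,4,5,6}; col 6 has {1,2,5,6}; box has {1,2,4,5,6} → only 3 remains.

612453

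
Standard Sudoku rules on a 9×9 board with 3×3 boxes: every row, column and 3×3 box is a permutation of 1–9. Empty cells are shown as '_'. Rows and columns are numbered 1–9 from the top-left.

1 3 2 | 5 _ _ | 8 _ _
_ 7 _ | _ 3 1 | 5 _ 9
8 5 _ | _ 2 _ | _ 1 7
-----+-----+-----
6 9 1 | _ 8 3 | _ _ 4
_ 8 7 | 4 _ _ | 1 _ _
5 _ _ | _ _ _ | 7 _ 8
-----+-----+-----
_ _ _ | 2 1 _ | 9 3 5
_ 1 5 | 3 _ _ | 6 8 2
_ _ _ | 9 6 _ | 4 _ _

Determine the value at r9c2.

2

r1c9 = 6 (sole candidate).
r2c1 = 4 (sole candidate).
r2c3 = 6 (sole candidate).
r2c4 = 8 (sole candidate).
r2c8 = 2 (sole candidate).
r3c3 = 9 (sole candidate).
r3c4 = 6 (sole candidate).
r3c6 = 4 (sole candidate).
r3c7 = 3 (sole candidate).
r4c4 = 7 (sole candidate).
r4c7 = 2 (sole candidate).
r4c8 = 5 (sole candidate).
r5c9 = 3 (sole candidate).
r6c4 = 1 (sole candidate).
r6c5 = 9 (sole candidate).
r6c8 = 6 (sole candidate).
r7c1 = 7 (sole candidate).
r7c6 = 8 (sole candidate).
r8c1 = 9 (sole candidate).
r8c6 = 7 (sole candidate).
r9c2 = 2: row 9 has {4,6,9}; col 2 has {1,3,5,7,8,9}; box has {1,5,7,9} → only 2 remains.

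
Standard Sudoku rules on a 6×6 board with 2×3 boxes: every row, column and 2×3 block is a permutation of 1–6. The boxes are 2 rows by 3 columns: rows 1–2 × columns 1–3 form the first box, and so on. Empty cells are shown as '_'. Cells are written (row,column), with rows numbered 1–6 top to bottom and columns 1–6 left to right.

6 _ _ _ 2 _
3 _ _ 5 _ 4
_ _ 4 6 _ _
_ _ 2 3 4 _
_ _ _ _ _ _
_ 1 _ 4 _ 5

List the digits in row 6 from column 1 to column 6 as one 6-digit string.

216435

(1,4) = 1: row 1 has {2,6}; col 4 has {3,4,5,6}; box has {2,4,5} → only 1 remains.
(1,6) = 3: row 1 has {1,2,6}; col 6 has {4,5}; box has {1,2,4,5} → only 3 remains.
(2,2) = 2: row 2 has {3,4,5}; col 2 has {1}; box has {3,6} → only 2 remains.
(2,3) = 1: row 2 has {2,3,4,5}; col 3 has {2,4}; box has {2,3,6} → only 1 remains.
(2,5) = 6: row 2 has {1,2,3,4,5}; col 5 has {2,4}; box has {1,2,3,4,5} → only 6 remains.
(4,6) = 1: row 4 has {2,3,4}; col 6 has {3,4,5}; box has {3,4,6} → only 1 remains.
(5,4) = 2: row 5 has {}; col 4 has {1,3,4,5,6}; box has {4,5} → only 2 remains.
(5,6) = 6: row 5 has {2}; col 6 has {1,3,4,5}; box has {2,4,5} → only 6 remains.
(6,1) = 2: row 6 has {1,4,5}; col 1 has {3,6}; box has {1} → only 2 remains.
(6,5) = 3: row 6 has {1,2,4,5}; col 5 has {2,4,6}; box has {2,4,5,6} → only 3 remains.
(1,3) = 5: row 1 has {1,2,3,6}; col 3 has {1,2,4}; box has {1,2,3,6} → only 5 remains.
(3,5) = 5: row 3 has {4,6}; col 5 has {2,3,4,6}; box has {1,3,4,6} → only 5 remains.
(3,6) = 2: row 3 has {4,5,6}; col 6 has {1,3,4,5,6}; box has {1,3,4,5,6} → only 2 remains.
(4,1) = 5: row 4 has {1,2,3,4}; col 1 has {2,3,6}; box has {2,4} → only 5 remains.
(4,2) = 6: row 4 has {1,2,3,4,5}; col 2 has {1,2}; box has {2,4,5} → only 6 remains.
(5,1) = 4: row 5 has {2,6}; col 1 has {2,3,5,6}; box has {1,2} → only 4 remains.
(5,3) = 3: row 5 has {2,4,6}; col 3 has {1,2,4,5}; box has {1,2,4} → only 3 remains.
(5,5) = 1: row 5 has {2,3,4,6}; col 5 has {2,3,4,5,6}; box has {2,3,4,5,6} → only 1 remains.
(6,3) = 6: row 6 has {1,2,3,4,5}; col 3 has {1,2,3,4,5}; box has {1,2,3,4} → only 6 remains.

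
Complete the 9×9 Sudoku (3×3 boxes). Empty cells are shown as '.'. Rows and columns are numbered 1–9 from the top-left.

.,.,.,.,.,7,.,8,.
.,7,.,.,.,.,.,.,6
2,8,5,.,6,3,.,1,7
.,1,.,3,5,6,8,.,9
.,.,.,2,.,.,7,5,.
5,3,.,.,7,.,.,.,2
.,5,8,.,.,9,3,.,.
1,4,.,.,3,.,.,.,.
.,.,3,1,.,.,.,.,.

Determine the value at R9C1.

R4C8 = 4: row 4 has {1,3,5,6,8,9}; col 8 has {1,5,8}; box has {2,5,7,8,9} → only 4 remains.
R6C8 = 6: row 6 has {2,3,5,7}; col 8 has {1,4,5,8}; box has {2,4,5,7,8,9} → only 6 remains.
R4C1 = 7: row 4 has {1,3,4,5,6,8,9}; col 1 has {1,2,5}; box has {1,3,5} → only 7 remains.
R4C3 = 2: row 4 has {1,3,4,5,6,7,8,9}; col 3 has {3,5,8}; box has {1,3,5,7} → only 2 remains.
R6C7 = 1: row 6 has {2,3,5,6,7}; col 7 has {3,7,8}; box has {2,4,5,6,7,8,9} → only 1 remains.
R7C1 = 6: row 7 has {3,5,8,9}; col 1 has {1,2,5,7}; box has {1,3,4,5,8} → only 6 remains.
R9C1 = 9: row 9 has {1,3}; col 1 has {1,2,5,6,7}; box has {1,3,4,5,6,8} → only 9 remains.

9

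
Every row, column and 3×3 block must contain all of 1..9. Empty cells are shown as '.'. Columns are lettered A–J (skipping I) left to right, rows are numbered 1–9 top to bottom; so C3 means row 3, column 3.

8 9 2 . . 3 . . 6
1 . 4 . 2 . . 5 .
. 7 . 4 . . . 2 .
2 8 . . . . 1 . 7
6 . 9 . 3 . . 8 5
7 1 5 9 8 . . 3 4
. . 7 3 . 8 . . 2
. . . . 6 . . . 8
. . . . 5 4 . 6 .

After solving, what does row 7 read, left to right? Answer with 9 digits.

967318542

C4 = 3 (sole candidate).
E4 = 4 (sole candidate).
H4 = 9 (sole candidate).
B5 = 4 (sole candidate).
G5 = 2 (sole candidate).
G6 = 6 (sole candidate).
C8 = 1 (sole candidate).
C9 = 8 (sole candidate).
C3 = 6 (sole candidate).
F6 = 2 (sole candidate).
B2 = 3 (sole candidate).
J2 = 9 (sole candidate).
A3 = 5 (sole candidate).
B9 = 2 (sole candidate).
B8 = 5 (sole candidate).
B7 = 6: row 7 has {2,3,7,8}; col 2 has {1,2,3,4,5,7,8,9}; box has {1,2,5,7,8} → only 6 remains.
D1 = 5 (hidden single in row 1).
D4 = 6 (sole candidate).
F4 = 5 (sole candidate).
F2 = 6 (hidden single in row 2).
G3 = 8 (hidden single in row 3).
G2 = 7 (sole candidate).
G1 = 4 (sole candidate).
H1 = 1 (sole candidate).
D2 = 8 (sole candidate).
J3 = 3 (sole candidate).
H7 = 4: row 7 has {2,3,6,7,8}; col 8 has {1,2,3,5,6,8,9}; box has {2,6,8} → only 4 remains.
H8 = 7 (sole candidate).
J9 = 1 (sole candidate).
E1 = 7 (sole candidate).
A7 = 9: row 7 has {2,3,4,6,7,8}; col 1 has {1,2,5,6,7,8}; box has {1,2,5,6,7,8} → only 9 remains.
E7 = 1: row 7 has {2,3,4,6,7,8,9}; col 5 has {2,3,4,5,6,7,8}; box has {3,4,5,6,8} → only 1 remains.
G7 = 5: row 7 has {1,2,3,4,6,7,8,9}; col 7 has {1,2,4,6,7,8}; box has {1,2,4,6,7,8} → only 5 remains.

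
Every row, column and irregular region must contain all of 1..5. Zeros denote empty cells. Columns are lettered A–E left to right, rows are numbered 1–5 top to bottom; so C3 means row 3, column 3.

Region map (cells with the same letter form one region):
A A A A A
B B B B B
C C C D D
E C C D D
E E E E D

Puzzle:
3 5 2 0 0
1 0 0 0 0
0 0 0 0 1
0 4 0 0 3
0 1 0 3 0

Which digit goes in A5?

E1 = 4 (sole candidate).
D1 = 1 (sole candidate).
D3 = 4 (hidden single in row 3).
C2 = 4 (hidden single in row 2).
C5 = 5 (sole candidate).
E5 = 2 (sole candidate).
E2 = 5 (sole candidate).
C3 = 3 (sole candidate).
A4 = 2 (sole candidate).
C4 = 1 (sole candidate).
D4 = 5 (sole candidate).
A5 = 4: row 5 has {1,2,3,5}; col 1 has {1,2,3}; region has {1,2,3,5} → only 4 remains.

4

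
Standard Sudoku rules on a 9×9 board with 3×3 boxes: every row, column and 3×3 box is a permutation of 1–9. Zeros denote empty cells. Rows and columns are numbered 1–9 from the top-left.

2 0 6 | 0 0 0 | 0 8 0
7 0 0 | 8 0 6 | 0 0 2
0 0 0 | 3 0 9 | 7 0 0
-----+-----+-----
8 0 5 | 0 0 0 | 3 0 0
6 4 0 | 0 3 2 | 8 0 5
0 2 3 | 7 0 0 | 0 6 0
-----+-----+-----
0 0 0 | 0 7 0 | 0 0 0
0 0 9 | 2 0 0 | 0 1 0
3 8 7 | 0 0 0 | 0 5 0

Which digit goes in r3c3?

r3c8 = 4: row 3 has {3,7,9}; col 8 has {1,5,6,8}; box has {2,7,8} → only 4 remains.
r5c3 = 1: row 5 has {2,3,4,5,6,8}; col 3 has {3,5,6,7,9}; box has {2,3,4,5,6,8} → only 1 remains.
r5c4 = 9: row 5 has {1,2,3,4,5,6,8}; col 4 has {2,3,7,8}; box has {2,3,7} → only 9 remains.
r5c8 = 7: row 5 has {1,2,3,4,5,6,8,9}; col 8 has {1,4,5,6,8}; box has {3,5,6,8} → only 7 remains.
r6c1 = 9: row 6 has {2,3,6,7}; col 1 has {2,3,6,7,8}; box has {1,2,3,4,5,6,8} → only 9 remains.
r2c3 = 4: row 2 has {2,6,7,8}; col 3 has {1,3,5,6,7,9}; box has {2,6,7} → only 4 remains.
r3c3 = 8: row 3 has {3,4,7,9}; col 3 has {1,3,4,5,6,7,9}; box has {2,4,6,7} → only 8 remains.

8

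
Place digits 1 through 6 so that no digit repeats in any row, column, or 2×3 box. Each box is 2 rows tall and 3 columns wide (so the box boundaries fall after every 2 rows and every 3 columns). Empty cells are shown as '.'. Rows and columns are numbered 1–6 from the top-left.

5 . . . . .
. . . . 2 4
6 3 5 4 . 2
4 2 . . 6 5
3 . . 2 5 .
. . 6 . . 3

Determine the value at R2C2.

6

R2C1 = 1 (sole candidate).
R2C2 = 6: row 2 has {1,2,4}; col 2 has {2,3}; box has {1,5} → only 6 remains.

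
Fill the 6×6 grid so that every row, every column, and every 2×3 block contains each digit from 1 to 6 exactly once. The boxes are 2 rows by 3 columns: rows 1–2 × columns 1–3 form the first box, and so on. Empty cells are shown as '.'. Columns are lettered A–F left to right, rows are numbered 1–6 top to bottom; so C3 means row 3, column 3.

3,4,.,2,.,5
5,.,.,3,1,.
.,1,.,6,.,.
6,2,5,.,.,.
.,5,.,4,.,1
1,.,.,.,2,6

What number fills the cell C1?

E1 = 6: row 1 has {2,3,4,5}; col 5 has {1,2}; box has {1,2,3,5} → only 6 remains.
B2 = 6: row 2 has {1,3,5}; col 2 has {1,2,4,5}; box has {3,4,5} → only 6 remains.
C2 = 2: row 2 has {1,3,5,6}; col 3 has {5}; box has {3,4,5,6} → only 2 remains.
F2 = 4: row 2 has {1,2,3,5,6}; col 6 has {1,5,6}; box has {1,2,3,5,6} → only 4 remains.
A3 = 4: row 3 has {1,6}; col 1 has {1,3,5,6}; box has {1,2,5,6} → only 4 remains.
C3 = 3: row 3 has {1,4,6}; col 3 has {2,5}; box has {1,2,4,5,6} → only 3 remains.
E3 = 5: row 3 has {1,3,4,6}; col 5 has {1,2,6}; box has {6} → only 5 remains.
F3 = 2: row 3 has {1,3,4,5,6}; col 6 has {1,4,5,6}; box has {5,6} → only 2 remains.
D4 = 1: row 4 has {2,5,6}; col 4 has {2,3,4,6}; box has {2,5,6} → only 1 remains.
F4 = 3: row 4 has {1,2,5,6}; col 6 has {1,2,4,5,6}; box has {1,2,5,6} → only 3 remains.
A5 = 2: row 5 has {1,4,5}; col 1 has {1,3,4,5,6}; box has {1,5} → only 2 remains.
C5 = 6: row 5 has {1,2,4,5}; col 3 has {2,3,5}; box has {1,2,5} → only 6 remains.
E5 = 3: row 5 has {1,2,4,5,6}; col 5 has {1,2,5,6}; box has {1,2,4,6} → only 3 remains.
B6 = 3: row 6 has {1,2,6}; col 2 has {1,2,4,5,6}; box has {1,2,5,6} → only 3 remains.
C6 = 4: row 6 has {1,2,3,6}; col 3 has {2,3,5,6}; box has {1,2,3,5,6} → only 4 remains.
D6 = 5: row 6 has {1,2,3,4,6}; col 4 has {1,2,3,4,6}; box has {1,2,3,4,6} → only 5 remains.
C1 = 1: row 1 has {2,3,4,5,6}; col 3 has {2,3,4,5,6}; box has {2,3,4,5,6} → only 1 remains.

1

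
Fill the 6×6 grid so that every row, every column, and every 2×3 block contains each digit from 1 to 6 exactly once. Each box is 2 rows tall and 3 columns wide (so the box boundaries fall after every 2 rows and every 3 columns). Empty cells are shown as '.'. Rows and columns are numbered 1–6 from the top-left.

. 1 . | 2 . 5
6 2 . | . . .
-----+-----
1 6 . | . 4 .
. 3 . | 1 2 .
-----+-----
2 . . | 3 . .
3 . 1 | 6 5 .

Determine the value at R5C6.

4

R1C1 = 4: row 1 has {1,2,5}; col 1 has {1,2,3,6}; box has {1,2,6} → only 4 remains.
R1C3 = 3: row 1 has {1,2,4,5}; col 3 has {1}; box has {1,2,4,6} → only 3 remains.
R1C5 = 6: row 1 has {1,2,3,4,5}; col 5 has {2,4,5}; box has {2,5} → only 6 remains.
R2C3 = 5: row 2 has {2,6}; col 3 has {1,3}; box has {1,2,3,4,6} → only 5 remains.
R2C4 = 4: row 2 has {2,5,6}; col 4 has {1,2,3,6}; box has {2,5,6} → only 4 remains.
R3C3 = 2: row 3 has {1,4,6}; col 3 has {1,3,5}; box has {1,3,6} → only 2 remains.
R3C4 = 5: row 3 has {1,2,4,6}; col 4 has {1,2,3,4,6}; box has {1,2,4} → only 5 remains.
R3C6 = 3: row 3 has {1,2,4,5,6}; col 6 has {5}; box has {1,2,4,5} → only 3 remains.
R4C1 = 5: row 4 has {1,2,3}; col 1 has {1,2,3,4,6}; box has {1,2,3,6} → only 5 remains.
R4C3 = 4: row 4 has {1,2,3,5}; col 3 has {1,2,3,5}; box has {1,2,3,5,6} → only 4 remains.
R4C6 = 6: row 4 has {1,2,3,4,5}; col 6 has {3,5}; box has {1,2,3,4,5} → only 6 remains.
R5C3 = 6: row 5 has {2,3}; col 3 has {1,2,3,4,5}; box has {1,2,3} → only 6 remains.
R5C5 = 1: row 5 has {2,3,6}; col 5 has {2,4,5,6}; box has {3,5,6} → only 1 remains.
R5C6 = 4: row 5 has {1,2,3,6}; col 6 has {3,5,6}; box has {1,3,5,6} → only 4 remains.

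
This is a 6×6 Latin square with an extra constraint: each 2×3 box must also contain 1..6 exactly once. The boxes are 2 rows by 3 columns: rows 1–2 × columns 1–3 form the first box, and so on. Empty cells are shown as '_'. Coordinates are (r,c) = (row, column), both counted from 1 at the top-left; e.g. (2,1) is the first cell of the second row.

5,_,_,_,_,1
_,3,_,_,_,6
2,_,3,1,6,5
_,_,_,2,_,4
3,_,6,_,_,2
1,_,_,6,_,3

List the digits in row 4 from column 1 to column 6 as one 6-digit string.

(2,1) = 4: row 2 has {3,6}; col 1 has {1,2,3,5}; box has {3,5} → only 4 remains.
(2,4) = 5: row 2 has {3,4,6}; col 4 has {1,2,6}; box has {1,6} → only 5 remains.
(2,5) = 2: row 2 has {3,4,5,6}; col 5 has {6}; box has {1,5,6} → only 2 remains.
(3,2) = 4: row 3 has {1,2,3,5,6}; col 2 has {3}; box has {2,3} → only 4 remains.
(4,1) = 6: row 4 has {2,4}; col 1 has {1,2,3,4,5}; box has {2,3,4} → only 6 remains.
(4,5) = 3: row 4 has {2,4,6}; col 5 has {2,6}; box has {1,2,4,5,6} → only 3 remains.
(5,2) = 5: row 5 has {2,3,6}; col 2 has {3,4}; box has {1,3,6} → only 5 remains.
(5,4) = 4: row 5 has {2,3,5,6}; col 4 has {1,2,5,6}; box has {2,3,6} → only 4 remains.
(5,5) = 1: row 5 has {2,3,4,5,6}; col 5 has {2,3,6}; box has {2,3,4,6} → only 1 remains.
(6,2) = 2: row 6 has {1,3,6}; col 2 has {3,4,5}; box has {1,3,5,6} → only 2 remains.
(6,3) = 4: row 6 has {1,2,3,6}; col 3 has {3,6}; box has {1,2,3,5,6} → only 4 remains.
(6,5) = 5: row 6 has {1,2,3,4,6}; col 5 has {1,2,3,6}; box has {1,2,3,4,6} → only 5 remains.
(1,2) = 6: row 1 has {1,5}; col 2 has {2,3,4,5}; box has {3,4,5} → only 6 remains.
(1,3) = 2: row 1 has {1,5,6}; col 3 has {3,4,6}; box has {3,4,5,6} → only 2 remains.
(1,4) = 3: row 1 has {1,2,5,6}; col 4 has {1,2,4,5,6}; box has {1,2,5,6} → only 3 remains.
(1,5) = 4: row 1 has {1,2,3,5,6}; col 5 has {1,2,3,5,6}; box has {1,2,3,5,6} → only 4 remains.
(2,3) = 1: row 2 has {2,3,4,5,6}; col 3 has {2,3,4,6}; box has {2,3,4,5,6} → only 1 remains.
(4,2) = 1: row 4 has {2,3,4,6}; col 2 has {2,3,4,5,6}; box has {2,3,4,6} → only 1 remains.
(4,3) = 5: row 4 has {1,2,3,4,6}; col 3 has {1,2,3,4,6}; box has {1,2,3,4,6} → only 5 remains.

615234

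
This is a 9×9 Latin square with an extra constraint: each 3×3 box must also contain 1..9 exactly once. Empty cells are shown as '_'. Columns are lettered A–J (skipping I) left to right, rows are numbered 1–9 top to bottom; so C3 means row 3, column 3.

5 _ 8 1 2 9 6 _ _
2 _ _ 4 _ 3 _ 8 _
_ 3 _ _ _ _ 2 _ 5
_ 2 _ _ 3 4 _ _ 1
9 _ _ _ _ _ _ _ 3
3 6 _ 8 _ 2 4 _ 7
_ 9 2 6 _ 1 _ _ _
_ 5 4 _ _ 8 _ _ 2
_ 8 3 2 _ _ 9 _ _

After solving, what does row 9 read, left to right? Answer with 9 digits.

J1 = 4: row 1 has {1,2,5,6,8,9}; col 9 has {1,2,3,5,7}; box has {2,5,6,8} → only 4 remains.
J2 = 9: row 2 has {2,3,4,8}; col 9 has {1,2,3,4,5,7}; box has {2,4,5,6,8} → only 9 remains.
D3 = 7: row 3 has {2,3,5}; col 4 has {1,2,4,6,8}; box has {1,2,3,4,9} → only 7 remains.
F3 = 6: row 3 has {2,3,5,7}; col 6 has {1,2,3,4,8,9}; box has {1,2,3,4,7,9} → only 6 remains.
H3 = 1: row 3 has {2,3,5,6,7}; col 8 has {8}; box has {2,4,5,6,8,9} → only 1 remains.
D5 = 5: row 5 has {3,9}; col 4 has {1,2,4,6,7,8}; box has {2,3,4,8} → only 5 remains.
F5 = 7: row 5 has {3,5,9}; col 6 has {1,2,3,4,6,8,9}; box has {2,3,4,5,8} → only 7 remains.
G5 = 8: row 5 has {3,5,7,9}; col 7 has {2,4,6,9}; box has {1,3,4,7} → only 8 remains.
A7 = 7: row 7 has {1,2,6,9}; col 1 has {2,3,5,9}; box has {2,3,4,5,8,9} → only 7 remains.
J7 = 8: row 7 has {1,2,6,7,9}; col 9 has {1,2,3,4,5,7,9}; box has {2,9} → only 8 remains.
F9 = 5: row 9 has {2,3,8,9}; col 6 has {1,2,3,4,6,7,8,9}; box has {1,2,6,8} → only 5 remains.
J9 = 6: row 9 has {2,3,5,8,9}; col 9 has {1,2,3,4,5,7,8,9}; box has {2,8,9} → only 6 remains.
B1 = 7: row 1 has {1,2,4,5,6,8,9}; col 2 has {2,3,5,6,8,9}; box has {2,3,5,8} → only 7 remains.
H1 = 3: row 1 has {1,2,4,5,6,7,8,9}; col 8 has {1,8}; box has {1,2,4,5,6,8,9} → only 3 remains.
B2 = 1: row 2 has {2,3,4,8,9}; col 2 has {2,3,5,6,7,8,9}; box has {2,3,5,7,8} → only 1 remains.
C2 = 6: row 2 has {1,2,3,4,8,9}; col 3 has {2,3,4,8}; box has {1,2,3,5,7,8} → only 6 remains.
E2 = 5: row 2 has {1,2,3,4,6,8,9}; col 5 has {2,3}; box has {1,2,3,4,6,7,9} → only 5 remains.
G2 = 7: row 2 has {1,2,3,4,5,6,8,9}; col 7 has {2,4,6,8,9}; box has {1,2,3,4,5,6,8,9} → only 7 remains.
A3 = 4: row 3 has {1,2,3,5,6,7}; col 1 has {2,3,5,7,9}; box has {1,2,3,5,6,7,8} → only 4 remains.
C3 = 9: row 3 has {1,2,3,4,5,6,7}; col 3 has {2,3,4,6,8}; box has {1,2,3,4,5,6,7,8} → only 9 remains.
E3 = 8: row 3 has {1,2,3,4,5,6,7,9}; col 5 has {2,3,5}; box has {1,2,3,4,5,6,7,9} → only 8 remains.
A4 = 8: row 4 has {1,2,3,4}; col 1 has {2,3,4,5,7,9}; box has {2,3,6,9} → only 8 remains.
D4 = 9: row 4 has {1,2,3,4,8}; col 4 has {1,2,4,5,6,7,8}; box has {2,3,4,5,7,8} → only 9 remains.
G4 = 5: row 4 has {1,2,3,4,8,9}; col 7 has {2,4,6,7,8,9}; box has {1,3,4,7,8} → only 5 remains.
H4 = 6: row 4 has {1,2,3,4,5,8,9}; col 8 has {1,3,8}; box has {1,3,4,5,7,8} → only 6 remains.
B5 = 4: row 5 has {3,5,7,8,9}; col 2 has {1,2,3,5,6,7,8,9}; box has {2,3,6,8,9} → only 4 remains.
C5 = 1: row 5 has {3,4,5,7,8,9}; col 3 has {2,3,4,6,8,9}; box has {2,3,4,6,8,9} → only 1 remains.
E5 = 6: row 5 has {1,3,4,5,7,8,9}; col 5 has {2,3,5,8}; box has {2,3,4,5,7,8,9} → only 6 remains.
H5 = 2: row 5 has {1,3,4,5,6,7,8,9}; col 8 has {1,3,6,8}; box has {1,3,4,5,6,7,8} → only 2 remains.
C6 = 5: row 6 has {2,3,4,6,7,8}; col 3 has {1,2,3,4,6,8,9}; box has {1,2,3,4,6,8,9} → only 5 remains.
E6 = 1: row 6 has {2,3,4,5,6,7,8}; col 5 has {2,3,5,6,8}; box has {2,3,4,5,6,7,8,9} → only 1 remains.
H6 = 9: row 6 has {1,2,3,4,5,6,7,8}; col 8 has {1,2,3,6,8}; box has {1,2,3,4,5,6,7,8} → only 9 remains.
E7 = 4: row 7 has {1,2,6,7,8,9}; col 5 has {1,2,3,5,6,8}; box has {1,2,5,6,8} → only 4 remains.
G7 = 3: row 7 has {1,2,4,6,7,8,9}; col 7 has {2,4,5,6,7,8,9}; box has {2,6,8,9} → only 3 remains.
H7 = 5: row 7 has {1,2,3,4,6,7,8,9}; col 8 has {1,2,3,6,8,9}; box has {2,3,6,8,9} → only 5 remains.
D8 = 3: row 8 has {2,4,5,8}; col 4 has {1,2,4,5,6,7,8,9}; box has {1,2,4,5,6,8} → only 3 remains.
G8 = 1: row 8 has {2,3,4,5,8}; col 7 has {2,3,4,5,6,7,8,9}; box has {2,3,5,6,8,9} → only 1 remains.
H8 = 7: row 8 has {1,2,3,4,5,8}; col 8 has {1,2,3,5,6,8,9}; box has {1,2,3,5,6,8,9} → only 7 remains.
A9 = 1: row 9 has {2,3,5,6,8,9}; col 1 has {2,3,4,5,7,8,9}; box has {2,3,4,5,7,8,9} → only 1 remains.
E9 = 7: row 9 has {1,2,3,5,6,8,9}; col 5 has {1,2,3,4,5,6,8}; box has {1,2,3,4,5,6,8} → only 7 remains.
H9 = 4: row 9 has {1,2,3,5,6,7,8,9}; col 8 has {1,2,3,5,6,7,8,9}; box has {1,2,3,5,6,7,8,9} → only 4 remains.

183275946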